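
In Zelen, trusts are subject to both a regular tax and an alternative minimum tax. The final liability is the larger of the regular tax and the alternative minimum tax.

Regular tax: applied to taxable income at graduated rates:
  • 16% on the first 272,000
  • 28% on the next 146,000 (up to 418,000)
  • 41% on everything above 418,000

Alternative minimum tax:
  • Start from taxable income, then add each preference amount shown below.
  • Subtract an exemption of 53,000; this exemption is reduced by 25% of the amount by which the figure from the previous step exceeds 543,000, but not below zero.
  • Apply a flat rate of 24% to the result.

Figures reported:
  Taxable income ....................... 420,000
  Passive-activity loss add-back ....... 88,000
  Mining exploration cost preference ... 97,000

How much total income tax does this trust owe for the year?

Alternative minimum tax:
  Adjusted income: 420,000 + 88,000 + 97,000 = 605,000
  Exemption: 53,000 − 25% × (605,000 − 543,000) = 53,000 − 15,500 = 37,500
  Base: 605,000 − 37,500 = 567,500
  567,500 × 24% = 136,200

Regular tax:
  272,000 × 16% = 43,520
  146,000 × 28% = 40,880
  2,000 × 41% = 820
  → 85,220

136,200 > 85,220, so the alternative minimum tax is the binding amount.

136,200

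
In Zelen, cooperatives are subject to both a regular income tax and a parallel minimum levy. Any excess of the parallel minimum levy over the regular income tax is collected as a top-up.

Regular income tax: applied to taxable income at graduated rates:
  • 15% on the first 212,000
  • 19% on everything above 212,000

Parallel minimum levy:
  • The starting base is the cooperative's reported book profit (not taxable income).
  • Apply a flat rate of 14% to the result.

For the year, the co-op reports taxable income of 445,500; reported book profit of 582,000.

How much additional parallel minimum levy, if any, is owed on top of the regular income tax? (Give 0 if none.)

Parallel minimum levy:
  Base (reported book profit): 582,000
  582,000 × 14% = 81,480

Regular income tax:
  212,000 × 15% = 31,800
  233,500 × 19% = 44,365
  → 76,165

Excess of parallel minimum levy over regular income tax: 81,480 − 76,165 = 5,315.

5,315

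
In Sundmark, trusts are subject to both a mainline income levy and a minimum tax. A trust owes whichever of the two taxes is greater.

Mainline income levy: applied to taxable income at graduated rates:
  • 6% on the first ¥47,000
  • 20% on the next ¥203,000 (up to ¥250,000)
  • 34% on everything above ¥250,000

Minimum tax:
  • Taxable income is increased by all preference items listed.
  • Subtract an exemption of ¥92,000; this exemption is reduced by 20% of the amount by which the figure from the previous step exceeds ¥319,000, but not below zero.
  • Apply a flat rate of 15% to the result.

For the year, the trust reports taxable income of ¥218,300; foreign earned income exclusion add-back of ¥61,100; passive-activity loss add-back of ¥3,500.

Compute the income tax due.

Mainline income levy:
  ¥47,000 × 6% = ¥2,820
  ¥171,300 × 20% = ¥34,260
  → ¥37,080

Minimum tax:
  Adjusted income: ¥218,300 + ¥61,100 + ¥3,500 = ¥282,900
  Exemption: ¥282,900 ≤ ¥319,000, so full ¥92,000 applies
  Base: ¥282,900 − ¥92,000 = ¥190,900
  ¥190,900 × 15% = ¥28,635

¥37,080 > ¥28,635, so the mainline income levy governs.

¥37,080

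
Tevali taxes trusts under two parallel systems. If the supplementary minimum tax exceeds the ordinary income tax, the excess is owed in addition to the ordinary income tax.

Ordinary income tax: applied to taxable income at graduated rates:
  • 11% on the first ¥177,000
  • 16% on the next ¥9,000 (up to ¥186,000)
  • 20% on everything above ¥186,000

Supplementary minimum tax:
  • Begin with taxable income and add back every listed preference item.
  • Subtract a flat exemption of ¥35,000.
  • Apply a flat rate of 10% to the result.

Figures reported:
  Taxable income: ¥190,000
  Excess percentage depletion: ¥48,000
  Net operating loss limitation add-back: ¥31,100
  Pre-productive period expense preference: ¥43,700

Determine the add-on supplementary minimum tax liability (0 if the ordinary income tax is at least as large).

Supplementary minimum tax:
  Adjusted income: ¥190,000 + ¥48,000 + ¥31,100 + ¥43,700 = ¥312,800
  Less exemption ¥35,000 → base ¥277,800
  ¥277,800 × 10% = ¥27,780

Ordinary income tax:
  ¥177,000 × 11% = ¥19,470
  ¥9,000 × 16% = ¥1,440
  ¥4,000 × 20% = ¥800
  → ¥21,710

Excess of supplementary minimum tax over ordinary income tax: ¥27,780 − ¥21,710 = ¥6,070.

¥6,070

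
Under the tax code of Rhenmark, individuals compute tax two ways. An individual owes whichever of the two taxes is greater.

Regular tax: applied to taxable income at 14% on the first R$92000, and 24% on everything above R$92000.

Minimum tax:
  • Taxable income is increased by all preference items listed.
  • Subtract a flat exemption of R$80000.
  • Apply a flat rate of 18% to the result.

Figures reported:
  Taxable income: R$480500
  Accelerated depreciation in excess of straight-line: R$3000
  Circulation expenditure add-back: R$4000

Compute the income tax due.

R$106120

Minimum tax:
  Adjusted income: R$480500 + R$3000 + R$4000 = R$487500
  Less exemption R$80000 → base R$407500
  R$407500 × 18% = R$73350

Regular tax:
  R$92000 × 14% = R$12880
  R$388500 × 24% = R$93240
  → R$106120

R$106120 > R$73350, so the regular tax governs.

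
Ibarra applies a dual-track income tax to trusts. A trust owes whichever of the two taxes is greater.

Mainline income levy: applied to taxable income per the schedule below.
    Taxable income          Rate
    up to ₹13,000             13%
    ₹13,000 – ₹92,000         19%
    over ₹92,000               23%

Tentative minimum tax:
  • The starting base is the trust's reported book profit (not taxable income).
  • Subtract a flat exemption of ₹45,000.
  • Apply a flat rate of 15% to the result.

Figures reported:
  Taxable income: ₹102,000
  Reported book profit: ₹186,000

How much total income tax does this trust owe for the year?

₹21,150

Mainline income levy:
  ₹13,000 × 13% = ₹1,690
  ₹79,000 × 19% = ₹15,010
  ₹10,000 × 23% = ₹2,300
  → ₹19,000

Tentative minimum tax:
  Base (reported book profit): ₹186,000
  Less exemption ₹45,000 → base ₹141,000
  ₹141,000 × 15% = ₹21,150

₹21,150 > ₹19,000, so the tentative minimum tax is the binding amount.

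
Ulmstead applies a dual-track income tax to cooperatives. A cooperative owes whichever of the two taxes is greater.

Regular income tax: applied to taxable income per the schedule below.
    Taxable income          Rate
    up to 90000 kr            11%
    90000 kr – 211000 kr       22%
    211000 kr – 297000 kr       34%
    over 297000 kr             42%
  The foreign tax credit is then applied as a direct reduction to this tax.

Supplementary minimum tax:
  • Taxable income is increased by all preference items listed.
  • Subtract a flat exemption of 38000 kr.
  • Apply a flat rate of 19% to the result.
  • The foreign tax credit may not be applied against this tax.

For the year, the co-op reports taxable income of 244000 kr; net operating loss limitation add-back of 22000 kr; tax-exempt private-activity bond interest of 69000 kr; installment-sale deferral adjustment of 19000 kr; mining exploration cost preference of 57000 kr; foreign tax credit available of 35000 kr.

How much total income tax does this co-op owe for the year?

70870 kr

Regular income tax:
  90000 kr × 11% = 9900 kr
  121000 kr × 22% = 26620 kr
  33000 kr × 34% = 11220 kr
  → 47740 kr
  Less foreign tax credit 35000 kr → 12740 kr

Supplementary minimum tax:
  Adjusted income: 244000 kr + 22000 kr + 69000 kr + 19000 kr + 57000 kr = 411000 kr
  Less exemption 38000 kr → base 373000 kr
  373000 kr × 19% = 70870 kr

70870 kr > 12740 kr, so the supplementary minimum tax is the binding amount.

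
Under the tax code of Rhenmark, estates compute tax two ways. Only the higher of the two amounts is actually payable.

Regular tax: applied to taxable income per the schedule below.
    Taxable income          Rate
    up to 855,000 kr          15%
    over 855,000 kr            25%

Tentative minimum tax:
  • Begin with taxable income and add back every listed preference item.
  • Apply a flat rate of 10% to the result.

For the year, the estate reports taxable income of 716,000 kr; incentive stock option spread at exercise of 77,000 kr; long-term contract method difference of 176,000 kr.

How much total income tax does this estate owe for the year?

Regular tax:
  716,000 kr × 15% = 107,400 kr

Tentative minimum tax:
  Adjusted income: 716,000 kr + 77,000 kr + 176,000 kr = 969,000 kr
  969,000 kr × 10% = 96,900 kr

107,400 kr > 96,900 kr, so the regular tax governs.

107,400 kr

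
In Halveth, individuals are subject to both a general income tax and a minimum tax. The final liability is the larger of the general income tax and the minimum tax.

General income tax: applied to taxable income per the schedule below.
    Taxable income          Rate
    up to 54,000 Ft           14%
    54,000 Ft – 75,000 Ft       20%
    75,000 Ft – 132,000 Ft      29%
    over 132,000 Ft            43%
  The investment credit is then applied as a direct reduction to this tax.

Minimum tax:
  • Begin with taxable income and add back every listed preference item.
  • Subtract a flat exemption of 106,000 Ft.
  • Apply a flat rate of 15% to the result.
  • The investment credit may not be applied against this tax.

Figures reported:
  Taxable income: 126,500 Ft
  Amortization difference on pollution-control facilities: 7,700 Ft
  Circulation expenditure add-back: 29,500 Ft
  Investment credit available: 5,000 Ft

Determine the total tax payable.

21,695 Ft

Minimum tax:
  Adjusted income: 126,500 Ft + 7,700 Ft + 29,500 Ft = 163,700 Ft
  Less exemption 106,000 Ft → base 57,700 Ft
  57,700 Ft × 15% = 8,655 Ft

General income tax:
  54,000 Ft × 14% = 7,560 Ft
  21,000 Ft × 20% = 4,200 Ft
  51,500 Ft × 29% = 14,935 Ft
  → 26,695 Ft
  Less investment credit 5,000 Ft → 21,695 Ft

21,695 Ft > 8,655 Ft, so the general income tax governs.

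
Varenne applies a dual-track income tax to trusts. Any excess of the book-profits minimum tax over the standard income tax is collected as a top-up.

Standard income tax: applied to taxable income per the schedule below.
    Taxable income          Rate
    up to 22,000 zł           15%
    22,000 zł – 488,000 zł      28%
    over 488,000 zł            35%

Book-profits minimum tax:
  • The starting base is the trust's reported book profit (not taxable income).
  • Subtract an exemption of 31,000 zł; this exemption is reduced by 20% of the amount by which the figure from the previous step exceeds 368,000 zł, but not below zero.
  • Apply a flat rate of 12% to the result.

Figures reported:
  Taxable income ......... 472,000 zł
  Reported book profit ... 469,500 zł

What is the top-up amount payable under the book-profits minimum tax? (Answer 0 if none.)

0 zł

Standard income tax:
  22,000 zł × 15% = 3,300 zł
  450,000 zł × 28% = 126,000 zł
  → 129,300 zł

Book-profits minimum tax:
  Base (reported book profit): 469,500 zł
  Exemption: 31,000 zł − 20% × (469,500 zł − 368,000 zł) = 31,000 zł − 20,300 zł = 10,700 zł
  Base: 469,500 zł − 10,700 zł = 458,800 zł
  458,800 zł × 12% = 55,056 zł

55,056 zł ≤ 129,300 zł, so no add-on is due.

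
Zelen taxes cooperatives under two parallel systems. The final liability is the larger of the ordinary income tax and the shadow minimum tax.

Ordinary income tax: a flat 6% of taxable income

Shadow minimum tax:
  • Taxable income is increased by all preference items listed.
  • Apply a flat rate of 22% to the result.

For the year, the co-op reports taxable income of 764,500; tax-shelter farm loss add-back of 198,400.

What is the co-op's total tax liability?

Shadow minimum tax:
  Adjusted income: 764,500 + 198,400 = 962,900
  962,900 × 22% = 211,838

Ordinary income tax:
  764,500 × 6% = 45,870

211,838 > 45,870, so the shadow minimum tax is the binding amount.

211,838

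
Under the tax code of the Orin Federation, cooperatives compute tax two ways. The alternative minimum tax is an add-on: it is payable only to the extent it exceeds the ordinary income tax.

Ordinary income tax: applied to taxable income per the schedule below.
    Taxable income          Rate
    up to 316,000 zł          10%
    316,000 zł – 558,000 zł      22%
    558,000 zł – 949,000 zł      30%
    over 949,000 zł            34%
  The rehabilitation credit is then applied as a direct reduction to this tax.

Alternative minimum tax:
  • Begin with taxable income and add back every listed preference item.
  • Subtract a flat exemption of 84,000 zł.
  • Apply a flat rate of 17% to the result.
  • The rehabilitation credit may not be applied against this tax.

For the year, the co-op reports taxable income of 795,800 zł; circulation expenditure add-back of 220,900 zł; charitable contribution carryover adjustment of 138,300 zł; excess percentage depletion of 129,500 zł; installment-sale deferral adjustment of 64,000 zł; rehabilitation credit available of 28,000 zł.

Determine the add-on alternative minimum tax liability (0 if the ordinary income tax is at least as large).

86,785 zł

Alternative minimum tax:
  Adjusted income: 795,800 zł + 220,900 zł + 138,300 zł + 129,500 zł + 64,000 zł = 1,348,500 zł
  Less exemption 84,000 zł → base 1,264,500 zł
  1,264,500 zł × 17% = 214,965 zł

Ordinary income tax:
  316,000 zł × 10% = 31,600 zł
  242,000 zł × 22% = 53,240 zł
  237,800 zł × 30% = 71,340 zł
  → 156,180 zł
  Less rehabilitation credit 28,000 zł → 128,180 zł

Excess of alternative minimum tax over ordinary income tax: 214,965 zł − 128,180 zł = 86,785 zł.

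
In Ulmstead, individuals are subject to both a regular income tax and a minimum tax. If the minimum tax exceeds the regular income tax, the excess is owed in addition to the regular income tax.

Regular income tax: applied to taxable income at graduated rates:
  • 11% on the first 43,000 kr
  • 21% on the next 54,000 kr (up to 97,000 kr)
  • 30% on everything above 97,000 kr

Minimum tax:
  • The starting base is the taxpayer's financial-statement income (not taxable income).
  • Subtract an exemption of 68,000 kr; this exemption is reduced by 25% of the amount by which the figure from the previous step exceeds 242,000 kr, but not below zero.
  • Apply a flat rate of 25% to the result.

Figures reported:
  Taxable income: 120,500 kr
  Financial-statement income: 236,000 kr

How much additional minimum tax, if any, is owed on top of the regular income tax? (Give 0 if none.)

18,880 kr

Regular income tax:
  43,000 kr × 11% = 4,730 kr
  54,000 kr × 21% = 11,340 kr
  23,500 kr × 30% = 7,050 kr
  → 23,120 kr

Minimum tax:
  Base (financial-statement income): 236,000 kr
  Exemption: 236,000 kr ≤ 242,000 kr, so full 68,000 kr applies
  Base: 236,000 kr − 68,000 kr = 168,000 kr
  168,000 kr × 25% = 42,000 kr

Excess of minimum tax over regular income tax: 42,000 kr − 23,120 kr = 18,880 kr.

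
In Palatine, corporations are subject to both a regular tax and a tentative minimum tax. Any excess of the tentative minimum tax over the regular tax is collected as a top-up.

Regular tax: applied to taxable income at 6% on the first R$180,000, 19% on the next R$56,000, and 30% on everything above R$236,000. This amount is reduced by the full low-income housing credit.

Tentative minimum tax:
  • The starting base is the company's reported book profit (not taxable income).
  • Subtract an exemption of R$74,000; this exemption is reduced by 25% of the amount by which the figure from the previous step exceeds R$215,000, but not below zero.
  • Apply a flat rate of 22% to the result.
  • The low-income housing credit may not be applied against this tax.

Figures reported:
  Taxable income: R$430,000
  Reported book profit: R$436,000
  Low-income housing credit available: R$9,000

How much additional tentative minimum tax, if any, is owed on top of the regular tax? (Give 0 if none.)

Tentative minimum tax:
  Base (reported book profit): R$436,000
  Exemption: R$74,000 − 25% × (R$436,000 − R$215,000) = R$74,000 − R$55,250 = R$18,750
  Base: R$436,000 − R$18,750 = R$417,250
  R$417,250 × 22% = R$91,795

Regular tax:
  R$180,000 × 6% = R$10,800
  R$56,000 × 19% = R$10,640
  R$194,000 × 30% = R$58,200
  → R$79,640
  Less low-income housing credit R$9,000 → R$70,640

Excess of tentative minimum tax over regular tax: R$91,795 − R$70,640 = R$21,155.

R$21,155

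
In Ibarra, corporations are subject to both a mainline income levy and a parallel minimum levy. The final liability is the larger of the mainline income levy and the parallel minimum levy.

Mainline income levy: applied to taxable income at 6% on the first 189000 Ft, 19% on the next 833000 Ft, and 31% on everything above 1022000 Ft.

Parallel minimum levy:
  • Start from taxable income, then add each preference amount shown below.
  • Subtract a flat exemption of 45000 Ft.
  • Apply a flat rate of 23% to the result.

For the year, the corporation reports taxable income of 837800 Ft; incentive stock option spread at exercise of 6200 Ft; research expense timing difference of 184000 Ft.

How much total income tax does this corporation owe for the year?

Mainline income levy:
  189000 Ft × 6% = 11340 Ft
  648800 Ft × 19% = 123272 Ft
  → 134612 Ft

Parallel minimum levy:
  Adjusted income: 837800 Ft + 6200 Ft + 184000 Ft = 1028000 Ft
  Less exemption 45000 Ft → base 983000 Ft
  983000 Ft × 23% = 226090 Ft

226090 Ft > 134612 Ft, so the parallel minimum levy is the binding amount.

226090 Ft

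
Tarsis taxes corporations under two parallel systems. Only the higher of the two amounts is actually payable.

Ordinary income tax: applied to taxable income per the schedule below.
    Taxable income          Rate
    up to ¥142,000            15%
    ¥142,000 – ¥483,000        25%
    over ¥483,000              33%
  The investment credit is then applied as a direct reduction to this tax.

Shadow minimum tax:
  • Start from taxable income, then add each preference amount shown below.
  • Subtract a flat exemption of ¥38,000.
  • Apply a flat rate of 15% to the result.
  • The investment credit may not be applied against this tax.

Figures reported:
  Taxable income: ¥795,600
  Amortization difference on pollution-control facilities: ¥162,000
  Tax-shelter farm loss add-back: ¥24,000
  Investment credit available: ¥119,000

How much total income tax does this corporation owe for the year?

¥141,540

Shadow minimum tax:
  Adjusted income: ¥795,600 + ¥162,000 + ¥24,000 = ¥981,600
  Less exemption ¥38,000 → base ¥943,600
  ¥943,600 × 15% = ¥141,540

Ordinary income tax:
  ¥142,000 × 15% = ¥21,300
  ¥341,000 × 25% = ¥85,250
  ¥312,600 × 33% = ¥103,158
  → ¥209,708
  Less investment credit ¥119,000 → ¥90,708

¥141,540 > ¥90,708, so the shadow minimum tax is the binding amount.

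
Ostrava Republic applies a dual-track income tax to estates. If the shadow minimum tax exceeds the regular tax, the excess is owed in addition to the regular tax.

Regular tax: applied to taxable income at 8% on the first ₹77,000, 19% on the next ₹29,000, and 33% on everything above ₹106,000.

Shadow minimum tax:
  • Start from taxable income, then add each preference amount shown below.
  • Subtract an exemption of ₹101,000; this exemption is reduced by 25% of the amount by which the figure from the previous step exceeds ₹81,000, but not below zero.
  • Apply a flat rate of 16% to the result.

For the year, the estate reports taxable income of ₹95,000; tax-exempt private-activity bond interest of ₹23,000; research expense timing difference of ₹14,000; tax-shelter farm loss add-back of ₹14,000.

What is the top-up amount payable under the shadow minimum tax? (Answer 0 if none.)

₹220

Regular tax:
  ₹77,000 × 8% = ₹6,160
  ₹18,000 × 19% = ₹3,420
  → ₹9,580

Shadow minimum tax:
  Adjusted income: ₹95,000 + ₹23,000 + ₹14,000 + ₹14,000 = ₹146,000
  Exemption: ₹101,000 − 25% × (₹146,000 − ₹81,000) = ₹101,000 − ₹16,250 = ₹84,750
  Base: ₹146,000 − ₹84,750 = ₹61,250
  ₹61,250 × 16% = ₹9,800

Excess of shadow minimum tax over regular tax: ₹9,800 − ₹9,580 = ₹220.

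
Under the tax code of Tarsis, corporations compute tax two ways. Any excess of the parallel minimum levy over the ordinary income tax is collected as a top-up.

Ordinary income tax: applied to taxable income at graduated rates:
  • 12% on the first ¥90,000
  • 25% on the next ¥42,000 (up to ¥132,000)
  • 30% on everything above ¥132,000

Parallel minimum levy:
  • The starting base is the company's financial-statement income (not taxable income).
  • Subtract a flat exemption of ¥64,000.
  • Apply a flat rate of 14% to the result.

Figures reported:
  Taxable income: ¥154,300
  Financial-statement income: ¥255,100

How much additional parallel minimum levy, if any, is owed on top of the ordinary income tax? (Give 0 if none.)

¥0

Ordinary income tax:
  ¥90,000 × 12% = ¥10,800
  ¥42,000 × 25% = ¥10,500
  ¥22,300 × 30% = ¥6,690
  → ¥27,990

Parallel minimum levy:
  Base (financial-statement income): ¥255,100
  Less exemption ¥64,000 → base ¥191,100
  ¥191,100 × 14% = ¥26,754

¥26,754 ≤ ¥27,990, so no add-on is due.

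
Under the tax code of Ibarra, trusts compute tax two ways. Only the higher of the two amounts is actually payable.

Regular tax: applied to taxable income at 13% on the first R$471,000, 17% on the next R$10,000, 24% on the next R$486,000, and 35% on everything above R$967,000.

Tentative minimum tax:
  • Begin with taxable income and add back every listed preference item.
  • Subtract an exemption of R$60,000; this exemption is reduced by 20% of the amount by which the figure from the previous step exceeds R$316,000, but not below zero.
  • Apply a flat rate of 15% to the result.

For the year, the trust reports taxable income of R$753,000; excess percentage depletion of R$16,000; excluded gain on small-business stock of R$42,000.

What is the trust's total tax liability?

R$128,210

Regular tax:
  R$471,000 × 13% = R$61,230
  R$10,000 × 17% = R$1,700
  R$272,000 × 24% = R$65,280
  → R$128,210

Tentative minimum tax:
  Adjusted income: R$753,000 + R$16,000 + R$42,000 = R$811,000
  Exemption: 20% × (R$811,000 − R$316,000) = R$99,000 ≥ R$60,000, so the exemption is fully phased out
  Base: R$811,000 − R$0 = R$811,000
  R$811,000 × 15% = R$121,650

R$128,210 > R$121,650, so the regular tax governs.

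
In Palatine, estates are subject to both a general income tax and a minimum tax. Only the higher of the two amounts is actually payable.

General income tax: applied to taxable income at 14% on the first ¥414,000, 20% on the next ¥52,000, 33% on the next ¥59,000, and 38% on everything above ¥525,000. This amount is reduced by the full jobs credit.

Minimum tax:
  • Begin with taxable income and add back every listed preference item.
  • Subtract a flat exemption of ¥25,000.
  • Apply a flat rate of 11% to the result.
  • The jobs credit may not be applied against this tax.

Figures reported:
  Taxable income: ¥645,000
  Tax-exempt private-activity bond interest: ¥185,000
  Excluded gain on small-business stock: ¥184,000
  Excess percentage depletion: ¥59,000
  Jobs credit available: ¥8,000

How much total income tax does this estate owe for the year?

General income tax:
  ¥414,000 × 14% = ¥57,960
  ¥52,000 × 20% = ¥10,400
  ¥59,000 × 33% = ¥19,470
  ¥120,000 × 38% = ¥45,600
  → ¥133,430
  Less jobs credit ¥8,000 → ¥125,430

Minimum tax:
  Adjusted income: ¥645,000 + ¥185,000 + ¥184,000 + ¥59,000 = ¥1,073,000
  Less exemption ¥25,000 → base ¥1,048,000
  ¥1,048,000 × 11% = ¥115,280

¥125,430 > ¥115,280, so the general income tax governs.

¥125,430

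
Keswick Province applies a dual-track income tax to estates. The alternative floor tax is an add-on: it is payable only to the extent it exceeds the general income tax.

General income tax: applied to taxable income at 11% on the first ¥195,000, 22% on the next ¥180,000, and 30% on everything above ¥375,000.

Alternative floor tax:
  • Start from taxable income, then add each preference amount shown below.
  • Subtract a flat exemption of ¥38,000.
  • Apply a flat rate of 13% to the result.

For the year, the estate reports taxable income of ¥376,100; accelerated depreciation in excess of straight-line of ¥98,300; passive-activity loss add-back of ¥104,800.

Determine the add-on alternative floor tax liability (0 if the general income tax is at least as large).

General income tax:
  ¥195,000 × 11% = ¥21,450
  ¥180,000 × 22% = ¥39,600
  ¥1,100 × 30% = ¥330
  → ¥61,380

Alternative floor tax:
  Adjusted income: ¥376,100 + ¥98,300 + ¥104,800 = ¥579,200
  Less exemption ¥38,000 → base ¥541,200
  ¥541,200 × 13% = ¥70,356

Excess of alternative floor tax over general income tax: ¥70,356 − ¥61,380 = ¥8,976.

¥8,976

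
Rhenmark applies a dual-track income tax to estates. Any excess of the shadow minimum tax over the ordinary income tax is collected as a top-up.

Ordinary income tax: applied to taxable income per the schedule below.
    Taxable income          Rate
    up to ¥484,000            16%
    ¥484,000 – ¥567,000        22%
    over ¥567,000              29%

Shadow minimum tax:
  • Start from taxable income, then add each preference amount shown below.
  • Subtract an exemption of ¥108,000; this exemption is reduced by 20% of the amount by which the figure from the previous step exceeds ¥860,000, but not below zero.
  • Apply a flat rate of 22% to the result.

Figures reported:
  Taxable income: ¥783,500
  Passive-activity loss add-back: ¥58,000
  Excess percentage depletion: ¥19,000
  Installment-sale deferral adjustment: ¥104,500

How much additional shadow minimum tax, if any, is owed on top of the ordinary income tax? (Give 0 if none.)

Shadow minimum tax:
  Adjusted income: ¥783,500 + ¥58,000 + ¥19,000 + ¥104,500 = ¥965,000
  Exemption: ¥108,000 − 20% × (¥965,000 − ¥860,000) = ¥108,000 − ¥21,000 = ¥87,000
  Base: ¥965,000 − ¥87,000 = ¥878,000
  ¥878,000 × 22% = ¥193,160

Ordinary income tax:
  ¥484,000 × 16% = ¥77,440
  ¥83,000 × 22% = ¥18,260
  ¥216,500 × 29% = ¥62,785
  → ¥158,485

Excess of shadow minimum tax over ordinary income tax: ¥193,160 − ¥158,485 = ¥34,675.

¥34,675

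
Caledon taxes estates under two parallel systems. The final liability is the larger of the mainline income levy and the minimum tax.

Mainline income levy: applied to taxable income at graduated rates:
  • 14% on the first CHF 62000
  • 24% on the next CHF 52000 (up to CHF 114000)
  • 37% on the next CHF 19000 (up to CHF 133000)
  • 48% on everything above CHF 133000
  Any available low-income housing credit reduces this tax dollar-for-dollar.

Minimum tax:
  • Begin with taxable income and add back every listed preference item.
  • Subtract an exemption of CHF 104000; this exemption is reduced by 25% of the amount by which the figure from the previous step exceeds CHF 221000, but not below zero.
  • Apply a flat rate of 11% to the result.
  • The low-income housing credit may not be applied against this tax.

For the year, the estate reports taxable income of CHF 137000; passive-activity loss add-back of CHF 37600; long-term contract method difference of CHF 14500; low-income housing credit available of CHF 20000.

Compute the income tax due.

Mainline income levy:
  CHF 62000 × 14% = CHF 8680
  CHF 52000 × 24% = CHF 12480
  CHF 19000 × 37% = CHF 7030
  CHF 4000 × 48% = CHF 1920
  → CHF 30110
  Less low-income housing credit CHF 20000 → CHF 10110

Minimum tax:
  Adjusted income: CHF 137000 + CHF 37600 + CHF 14500 = CHF 189100
  Exemption: CHF 189100 ≤ CHF 221000, so full CHF 104000 applies
  Base: CHF 189100 − CHF 104000 = CHF 85100
  CHF 85100 × 11% = CHF 9361

CHF 10110 > CHF 9361, so the mainline income levy governs.

CHF 10110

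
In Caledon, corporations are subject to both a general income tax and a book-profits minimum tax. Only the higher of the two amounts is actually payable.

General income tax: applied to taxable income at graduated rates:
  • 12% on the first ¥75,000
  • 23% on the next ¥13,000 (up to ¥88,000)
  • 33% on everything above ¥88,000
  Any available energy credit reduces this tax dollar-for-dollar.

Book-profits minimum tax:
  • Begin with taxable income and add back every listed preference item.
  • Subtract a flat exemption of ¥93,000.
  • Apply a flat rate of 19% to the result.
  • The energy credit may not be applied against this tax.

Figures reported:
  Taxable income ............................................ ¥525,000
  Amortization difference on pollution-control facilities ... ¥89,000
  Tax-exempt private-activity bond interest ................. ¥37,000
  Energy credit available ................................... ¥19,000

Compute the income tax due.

Book-profits minimum tax:
  Adjusted income: ¥525,000 + ¥89,000 + ¥37,000 = ¥651,000
  Less exemption ¥93,000 → base ¥558,000
  ¥558,000 × 19% = ¥106,020

General income tax:
  ¥75,000 × 12% = ¥9,000
  ¥13,000 × 23% = ¥2,990
  ¥437,000 × 33% = ¥144,210
  → ¥156,200
  Less energy credit ¥19,000 → ¥137,200

¥137,200 > ¥106,020, so the general income tax governs.

¥137,200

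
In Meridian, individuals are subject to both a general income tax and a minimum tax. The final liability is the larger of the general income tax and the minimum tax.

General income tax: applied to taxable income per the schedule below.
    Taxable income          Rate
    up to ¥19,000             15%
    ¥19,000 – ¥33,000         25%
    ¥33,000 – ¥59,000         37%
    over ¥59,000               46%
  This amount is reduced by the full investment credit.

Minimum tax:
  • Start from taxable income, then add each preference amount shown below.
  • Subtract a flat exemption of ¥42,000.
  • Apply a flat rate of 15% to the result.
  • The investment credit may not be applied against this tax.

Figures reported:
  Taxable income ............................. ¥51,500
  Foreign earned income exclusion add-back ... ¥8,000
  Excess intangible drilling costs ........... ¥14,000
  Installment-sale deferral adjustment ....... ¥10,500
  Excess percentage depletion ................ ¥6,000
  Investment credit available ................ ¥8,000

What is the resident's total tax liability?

Minimum tax:
  Adjusted income: ¥51,500 + ¥8,000 + ¥14,000 + ¥10,500 + ¥6,000 = ¥90,000
  Less exemption ¥42,000 → base ¥48,000
  ¥48,000 × 15% = ¥7,200

General income tax:
  ¥19,000 × 15% = ¥2,850
  ¥14,000 × 25% = ¥3,500
  ¥18,500 × 37% = ¥6,845
  → ¥13,195
  Less investment credit ¥8,000 → ¥5,195

¥7,200 > ¥5,195, so the minimum tax is the binding amount.

¥7,200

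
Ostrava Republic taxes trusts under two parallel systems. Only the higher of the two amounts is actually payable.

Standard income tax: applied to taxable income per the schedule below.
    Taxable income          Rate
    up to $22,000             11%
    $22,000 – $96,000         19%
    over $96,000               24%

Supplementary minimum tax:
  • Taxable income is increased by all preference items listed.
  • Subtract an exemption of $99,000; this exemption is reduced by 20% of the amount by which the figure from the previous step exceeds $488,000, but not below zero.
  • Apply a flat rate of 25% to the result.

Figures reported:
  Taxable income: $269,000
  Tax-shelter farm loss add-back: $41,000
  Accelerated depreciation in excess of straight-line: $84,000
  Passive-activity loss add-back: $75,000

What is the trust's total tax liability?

Supplementary minimum tax:
  Adjusted income: $269,000 + $41,000 + $84,000 + $75,000 = $469,000
  Exemption: $469,000 ≤ $488,000, so full $99,000 applies
  Base: $469,000 − $99,000 = $370,000
  $370,000 × 25% = $92,500

Standard income tax:
  $22,000 × 11% = $2,420
  $74,000 × 19% = $14,060
  $173,000 × 24% = $41,520
  → $58,000

$92,500 > $58,000, so the supplementary minimum tax is the binding amount.

$92,500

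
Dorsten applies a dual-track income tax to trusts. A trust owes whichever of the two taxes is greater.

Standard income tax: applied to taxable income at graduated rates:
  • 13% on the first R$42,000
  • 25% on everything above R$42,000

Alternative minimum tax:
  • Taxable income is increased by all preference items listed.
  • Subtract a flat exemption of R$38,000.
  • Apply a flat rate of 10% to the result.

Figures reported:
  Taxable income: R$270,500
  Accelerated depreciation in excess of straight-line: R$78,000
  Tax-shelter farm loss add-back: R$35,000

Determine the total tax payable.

R$62,585

Alternative minimum tax:
  Adjusted income: R$270,500 + R$78,000 + R$35,000 = R$383,500
  Less exemption R$38,000 → base R$345,500
  R$345,500 × 10% = R$34,550

Standard income tax:
  R$42,000 × 13% = R$5,460
  R$228,500 × 25% = R$57,125
  → R$62,585

R$62,585 > R$34,550, so the standard income tax governs.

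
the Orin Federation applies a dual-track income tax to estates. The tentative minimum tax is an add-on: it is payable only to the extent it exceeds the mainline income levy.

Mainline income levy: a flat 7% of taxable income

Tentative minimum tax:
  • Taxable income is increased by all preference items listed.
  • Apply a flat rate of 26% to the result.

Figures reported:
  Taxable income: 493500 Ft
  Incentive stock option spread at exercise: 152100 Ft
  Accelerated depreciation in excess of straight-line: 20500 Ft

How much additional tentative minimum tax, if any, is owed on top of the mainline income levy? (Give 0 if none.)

138641 Ft

Mainline income levy:
  493500 Ft × 7% = 34545 Ft

Tentative minimum tax:
  Adjusted income: 493500 Ft + 152100 Ft + 20500 Ft = 666100 Ft
  666100 Ft × 26% = 173186 Ft

Excess of tentative minimum tax over mainline income levy: 173186 Ft − 34545 Ft = 138641 Ft.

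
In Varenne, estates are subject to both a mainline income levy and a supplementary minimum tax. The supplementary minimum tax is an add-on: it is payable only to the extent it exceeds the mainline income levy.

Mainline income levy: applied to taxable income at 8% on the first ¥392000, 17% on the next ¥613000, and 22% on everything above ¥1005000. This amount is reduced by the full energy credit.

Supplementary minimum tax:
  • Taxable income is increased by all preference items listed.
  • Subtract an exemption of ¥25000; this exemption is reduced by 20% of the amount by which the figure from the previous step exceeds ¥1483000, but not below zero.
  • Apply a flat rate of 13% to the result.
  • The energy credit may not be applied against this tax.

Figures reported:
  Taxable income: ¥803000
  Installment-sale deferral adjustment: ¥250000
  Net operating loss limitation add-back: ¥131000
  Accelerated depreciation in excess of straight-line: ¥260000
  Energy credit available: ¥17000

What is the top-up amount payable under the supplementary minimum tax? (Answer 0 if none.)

¥100240

Mainline income levy:
  ¥392000 × 8% = ¥31360
  ¥411000 × 17% = ¥69870
  → ¥101230
  Less energy credit ¥17000 → ¥84230

Supplementary minimum tax:
  Adjusted income: ¥803000 + ¥250000 + ¥131000 + ¥260000 = ¥1444000
  Exemption: ¥1444000 ≤ ¥1483000, so full ¥25000 applies
  Base: ¥1444000 − ¥25000 = ¥1419000
  ¥1419000 × 13% = ¥184470

Excess of supplementary minimum tax over mainline income levy: ¥184470 − ¥84230 = ¥100240.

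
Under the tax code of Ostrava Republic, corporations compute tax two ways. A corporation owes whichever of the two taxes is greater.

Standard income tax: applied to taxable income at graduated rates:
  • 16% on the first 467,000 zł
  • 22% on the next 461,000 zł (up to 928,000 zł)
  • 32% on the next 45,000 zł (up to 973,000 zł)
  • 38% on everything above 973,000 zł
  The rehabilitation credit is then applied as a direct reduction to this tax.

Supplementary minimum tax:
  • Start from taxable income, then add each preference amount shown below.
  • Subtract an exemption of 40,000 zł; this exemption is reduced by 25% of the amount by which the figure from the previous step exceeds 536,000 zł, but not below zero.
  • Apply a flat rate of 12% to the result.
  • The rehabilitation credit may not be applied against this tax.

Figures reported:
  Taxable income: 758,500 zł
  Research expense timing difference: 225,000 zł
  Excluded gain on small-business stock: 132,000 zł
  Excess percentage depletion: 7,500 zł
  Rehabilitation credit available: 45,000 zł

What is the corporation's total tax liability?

134,760 zł

Supplementary minimum tax:
  Adjusted income: 758,500 zł + 225,000 zł + 132,000 zł + 7,500 zł = 1,123,000 zł
  Exemption: 25% × (1,123,000 zł − 536,000 zł) = 146,750 zł ≥ 40,000 zł, so the exemption is fully phased out
  Base: 1,123,000 zł − 0 zł = 1,123,000 zł
  1,123,000 zł × 12% = 134,760 zł

Standard income tax:
  467,000 zł × 16% = 74,720 zł
  291,500 zł × 22% = 64,130 zł
  → 138,850 zł
  Less rehabilitation credit 45,000 zł → 93,850 zł

134,760 zł > 93,850 zł, so the supplementary minimum tax is the binding amount.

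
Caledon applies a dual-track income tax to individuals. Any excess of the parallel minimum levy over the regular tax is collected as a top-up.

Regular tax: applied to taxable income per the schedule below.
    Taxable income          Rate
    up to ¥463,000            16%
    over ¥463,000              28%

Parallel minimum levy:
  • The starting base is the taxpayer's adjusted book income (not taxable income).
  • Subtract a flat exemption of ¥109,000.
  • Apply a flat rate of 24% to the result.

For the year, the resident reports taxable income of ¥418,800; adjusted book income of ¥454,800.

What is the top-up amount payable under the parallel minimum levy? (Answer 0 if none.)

Regular tax:
  ¥418,800 × 16% = ¥67,008

Parallel minimum levy:
  Base (adjusted book income): ¥454,800
  Less exemption ¥109,000 → base ¥345,800
  ¥345,800 × 24% = ¥82,992

Excess of parallel minimum levy over regular tax: ¥82,992 − ¥67,008 = ¥15,984.

¥15,984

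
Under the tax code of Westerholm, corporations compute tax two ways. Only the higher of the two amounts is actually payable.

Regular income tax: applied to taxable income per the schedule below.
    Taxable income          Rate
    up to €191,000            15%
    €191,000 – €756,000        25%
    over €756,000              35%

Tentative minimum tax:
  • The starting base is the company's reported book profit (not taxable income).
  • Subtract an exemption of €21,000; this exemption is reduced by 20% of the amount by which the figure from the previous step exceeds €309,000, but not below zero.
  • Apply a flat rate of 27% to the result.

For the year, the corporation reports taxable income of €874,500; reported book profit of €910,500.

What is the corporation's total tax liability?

€245,835

Regular income tax:
  €191,000 × 15% = €28,650
  €565,000 × 25% = €141,250
  €118,500 × 35% = €41,475
  → €211,375

Tentative minimum tax:
  Base (reported book profit): €910,500
  Exemption: 20% × (€910,500 − €309,000) = €120,300 ≥ €21,000, so the exemption is fully phased out
  Base: €910,500 − €0 = €910,500
  €910,500 × 27% = €245,835

€245,835 > €211,375, so the tentative minimum tax is the binding amount.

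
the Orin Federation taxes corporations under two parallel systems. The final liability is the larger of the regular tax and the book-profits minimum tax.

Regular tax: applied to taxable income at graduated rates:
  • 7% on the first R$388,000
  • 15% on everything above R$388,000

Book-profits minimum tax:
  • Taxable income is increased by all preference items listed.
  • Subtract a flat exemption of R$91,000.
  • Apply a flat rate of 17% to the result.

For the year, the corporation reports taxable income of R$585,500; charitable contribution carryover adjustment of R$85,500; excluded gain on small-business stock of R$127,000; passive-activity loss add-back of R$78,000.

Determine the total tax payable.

R$133,450

Regular tax:
  R$388,000 × 7% = R$27,160
  R$197,500 × 15% = R$29,625
  → R$56,785

Book-profits minimum tax:
  Adjusted income: R$585,500 + R$85,500 + R$127,000 + R$78,000 = R$876,000
  Less exemption R$91,000 → base R$785,000
  R$785,000 × 17% = R$133,450

R$133,450 > R$56,785, so the book-profits minimum tax is the binding amount.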